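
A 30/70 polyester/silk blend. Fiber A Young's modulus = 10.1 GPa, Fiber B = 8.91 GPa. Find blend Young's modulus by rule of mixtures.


Formula: Blend property = (fraction_A * property_A) + (fraction_B * property_B)
Step 1: Contribution A = 30/100 * 10.1 GPa = 3.03 GPa
Step 2: Contribution B = 70/100 * 8.91 GPa = 6.237 GPa
Step 3: Blend Young's modulus = 3.03 + 6.237 = 9.267 GPa

9.267 GPa


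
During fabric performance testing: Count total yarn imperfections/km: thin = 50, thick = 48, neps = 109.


Formula: Total = thin places + thick places + neps
Total = 50 + 48 + 109
Total = 207 imperfections/km

207 imperfections/km


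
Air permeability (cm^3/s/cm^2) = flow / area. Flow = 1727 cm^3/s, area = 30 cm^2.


Formula: Air Permeability = Airflow / Test Area
AP = 1727 cm^3/s / 30 cm^2
AP = 57.6 cm^3/s/cm^2

57.6 cm^3/s/cm^2


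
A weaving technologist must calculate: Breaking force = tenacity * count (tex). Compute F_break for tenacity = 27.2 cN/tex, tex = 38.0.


Formula: Breaking force = Tenacity * Linear density
F = 27.2 cN/tex * 38.0 tex
F = 1033.60 cN

1033.60 cN


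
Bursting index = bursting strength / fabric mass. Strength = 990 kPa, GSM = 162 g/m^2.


Formula: Bursting Index = Bursting Strength / Fabric GSM
BI = 990 kPa / 162 g/m^2
BI = 6.111 kPa/(g/m^2)

6.111 kPa/(g/m^2)


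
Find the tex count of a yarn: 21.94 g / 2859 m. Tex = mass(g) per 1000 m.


Formula: Tex = (mass_g / length_m) * 1000
Substituting: Tex = (21.94 / 2859) * 1000
Intermediate: 21.94 / 2859 = 0.00767401 g/m
Tex = 0.00767401 * 1000 = 7.67 tex

7.67 tex


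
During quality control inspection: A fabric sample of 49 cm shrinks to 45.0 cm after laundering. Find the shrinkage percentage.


Formula: Shrinkage% = ((L_before - L_after) / L_before) * 100
Step 1: Shrinkage = 49 - 45.0 = 4.0 cm
Step 2: Shrinkage% = (4.0 / 49) * 100
Step 3: Shrinkage% = 0.081633 * 100 = 8.1633% ≈ 8.2%

8.2%


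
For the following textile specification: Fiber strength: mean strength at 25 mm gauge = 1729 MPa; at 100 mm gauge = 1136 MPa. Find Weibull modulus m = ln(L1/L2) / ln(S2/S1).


Formula: m = ln(L1/L2) / ln(S2/S1)
Step 1: ln(L1/L2) = ln(25/100) = -1.38629
Step 2: S2/S1 = 1136/1729 = 0.65703
Step 3: ln(S2/S1) = ln(0.65703) = -0.42003
Step 4: m = -1.38629 / -0.42003 = 3.30

3.30 (Weibull m)


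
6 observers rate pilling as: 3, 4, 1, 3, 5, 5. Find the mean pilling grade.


Formula: Mean = sum / count
Sum = 3 + 4 + 1 + 3 + 5 + 5 = 21
Mean = 21 / 6 = 3.5

3.5


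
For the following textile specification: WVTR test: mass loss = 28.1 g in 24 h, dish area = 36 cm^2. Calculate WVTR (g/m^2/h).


Formula: WVTR = mass_loss / (area * time)
Step 1: Convert area: 36 cm^2 = 0.0036 m^2
Step 2: WVTR = 28.1 g / (0.0036 m^2 * 24 h)
Step 3: WVTR = 28.1 / 0.0864 = 325.2 g/m^2/h

325.2 g/m^2/h


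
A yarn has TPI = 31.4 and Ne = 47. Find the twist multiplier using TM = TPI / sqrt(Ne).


Formula: TM = TPI / sqrt(Ne)
Step 1: sqrt(Ne) = sqrt(47) = 6.8557
Step 2: TM = 31.4 / 6.8557 = 4.58

4.58 TM


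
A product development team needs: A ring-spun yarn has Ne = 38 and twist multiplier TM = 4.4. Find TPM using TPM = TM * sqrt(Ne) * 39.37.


Formula: TPM = TM * sqrt(Ne) * 39.37
Step 1: sqrt(Ne) = sqrt(38) = 6.1644
Step 2: TM * sqrt(Ne) = 4.4 * 6.1644 = 27.1234
Step 3: TPM = 27.1234 * 39.37 = 1068 twists/m

1068 twists/m


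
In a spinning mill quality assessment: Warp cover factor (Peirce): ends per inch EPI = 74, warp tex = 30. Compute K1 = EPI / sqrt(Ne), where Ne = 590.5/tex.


Formula: K1 = EPI / sqrt(Ne), with Ne = 590.5 / tex_warp
Step 1: Ne = 590.5 / 30 = 19.683
Step 2: sqrt(Ne) = sqrt(19.683) = 4.4366
Step 3: K1 = 74 / 4.4366 = 16.7

16.7


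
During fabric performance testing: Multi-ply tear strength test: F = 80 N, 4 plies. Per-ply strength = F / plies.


Formula: Per-ply strength = Total force / Number of plies
Per-ply = 80 N / 4
Per-ply = 20 N

20 N


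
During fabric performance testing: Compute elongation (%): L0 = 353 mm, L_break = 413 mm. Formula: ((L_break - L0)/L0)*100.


Formula: Elongation (%) = ((L_break - L0) / L0) * 100
Step 1: Extension = 413 - 353 = 60 mm
Step 2: Elongation = (60 / 353) * 100
Step 3: Elongation = 0.169972 * 100 = 16.9972% ≈ 17.0%

17.0%


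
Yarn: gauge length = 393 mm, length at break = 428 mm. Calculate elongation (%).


Formula: Elongation (%) = ((L_break - L0) / L0) * 100
Step 1: Extension = 428 - 393 = 35 mm
Step 2: Elongation = (35 / 393) * 100
Step 3: Elongation = 0.089059 * 100 = 8.9059% ≈ 8.9%

8.9%


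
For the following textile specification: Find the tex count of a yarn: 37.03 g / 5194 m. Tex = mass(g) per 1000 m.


Formula: Tex = (mass_g / length_m) * 1000
Substituting: Tex = (37.03 / 5194) * 1000
Intermediate: 37.03 / 5194 = 0.00712938 g/m
Tex = 0.00712938 * 1000 = 7.13 tex

7.13 tex


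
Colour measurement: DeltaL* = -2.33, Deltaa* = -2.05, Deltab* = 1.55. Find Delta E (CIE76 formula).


Formula: Delta E = sqrt(dL*^2 + da*^2 + db*^2)
Step 1: dL*^2 = (-2.33)^2 = 5.4289
Step 2: da*^2 = (-2.05)^2 = 4.2025
Step 3: db*^2 = 1.55^2 = 2.4025
Step 4: Sum = 5.4289 + 4.2025 + 2.4025 = 12.0339
Step 5: Delta E = sqrt(12.0339) = 3.47

3.47 Delta E


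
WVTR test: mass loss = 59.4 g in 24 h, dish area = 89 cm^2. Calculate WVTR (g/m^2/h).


Formula: WVTR = mass_loss / (area * time)
Step 1: Convert area: 89 cm^2 = 0.0089 m^2
Step 2: WVTR = 59.4 g / (0.0089 m^2 * 24 h)
Step 3: WVTR = 59.4 / 0.2136 = 278.1 g/m^2/h

278.1 g/m^2/h


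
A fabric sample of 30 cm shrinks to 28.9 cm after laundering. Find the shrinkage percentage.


Formula: Shrinkage% = ((L_before - L_after) / L_before) * 100
Step 1: Shrinkage = 30 - 28.9 = 1.1 cm
Step 2: Shrinkage% = (1.1 / 30) * 100
Step 3: Shrinkage% = 0.036667 * 100 = 3.6667% ≈ 3.7%

3.7%


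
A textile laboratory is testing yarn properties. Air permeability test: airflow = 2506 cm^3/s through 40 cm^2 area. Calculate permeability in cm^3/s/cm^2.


Formula: Air Permeability = Airflow / Test Area
AP = 2506 cm^3/s / 40 cm^2
AP = 62.7 cm^3/s/cm^2

62.7 cm^3/s/cm^2


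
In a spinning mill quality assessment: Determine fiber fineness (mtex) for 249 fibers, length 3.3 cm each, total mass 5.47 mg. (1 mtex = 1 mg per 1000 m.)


Formula: fineness (mtex) = mass (mg) / total length (km) = (mass_mg / total_length_m) * 1000
Step 1: Convert fiber length: 3.3 cm = 0.033 m
Step 2: Total fiber length = 249 * 0.033 = 8.217 m
Step 3: Linear density = 5.47 mg / 8.217 m = 0.6657 mg/m
Step 4: fineness = 0.6657 * 1000 = 665.7 mtex

665.7 mtex


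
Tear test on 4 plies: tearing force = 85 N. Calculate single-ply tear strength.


Formula: Per-ply strength = Total force / Number of plies
Per-ply = 85 N / 4
Per-ply = 21.25 N

21.25 N


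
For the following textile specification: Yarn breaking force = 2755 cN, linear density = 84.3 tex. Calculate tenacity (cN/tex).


Formula: Tenacity = Breaking force / Linear density
Tenacity = 2755 cN / 84.3 tex
Tenacity = 32.68 cN/tex

32.68 cN/tex


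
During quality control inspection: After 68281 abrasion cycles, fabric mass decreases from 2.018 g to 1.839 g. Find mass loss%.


Formula: Mass loss% = ((m_before - m_after) / m_before) * 100
Step 1: Mass loss = 2.018 - 1.839 = 0.179 g
Step 2: Ratio = 0.179 / 2.018 = 0.0887017
Step 3: Mass loss% = 0.0887017 * 100 = 8.87017% ≈ 8.87%

8.87%


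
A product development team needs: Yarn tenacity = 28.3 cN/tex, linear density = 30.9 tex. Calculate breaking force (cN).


Formula: Breaking force = Tenacity * Linear density
F = 28.3 cN/tex * 30.9 tex
F = 874.47 cN

874.47 cN


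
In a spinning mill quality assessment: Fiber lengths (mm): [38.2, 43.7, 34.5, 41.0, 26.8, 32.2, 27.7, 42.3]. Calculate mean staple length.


Formula: Mean = sum of lengths / count
Sum = 38.2 + 43.7 + 34.5 + 41.0 + 26.8 + 32.2 + 27.7 + 42.3
Sum = 286.4 mm
Mean = 286.4 / 8 = 35.80 mm

35.80 mm


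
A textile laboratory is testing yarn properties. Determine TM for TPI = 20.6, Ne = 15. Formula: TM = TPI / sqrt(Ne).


Formula: TM = TPI / sqrt(Ne)
Step 1: sqrt(Ne) = sqrt(15) = 3.873
Step 2: TM = 20.6 / 3.873 = 5.32

5.32 TM


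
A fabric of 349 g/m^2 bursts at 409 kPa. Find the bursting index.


Formula: Bursting Index = Bursting Strength / Fabric GSM
BI = 409 kPa / 349 g/m^2
BI = 1.172 kPa/(g/m^2)

1.172 kPa/(g/m^2)


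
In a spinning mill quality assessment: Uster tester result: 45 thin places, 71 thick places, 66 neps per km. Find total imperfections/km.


Formula: Total = thin places + thick places + neps
Total = 45 + 71 + 66
Total = 182 imperfections/km

182 imperfections/km


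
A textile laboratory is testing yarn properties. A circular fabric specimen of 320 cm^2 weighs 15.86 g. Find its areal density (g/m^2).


Formula: GSM = mass_g / area_m2
Step 1: Convert area: 320 cm^2 = 320 / 10000 = 0.032 m^2
Step 2: GSM = 15.86 g / 0.032 m^2 = 495.6 g/m^2

495.6 g/m^2


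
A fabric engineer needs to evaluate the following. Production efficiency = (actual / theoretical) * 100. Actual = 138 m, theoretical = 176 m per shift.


Formula: Efficiency% = (Actual output / Theoretical output) * 100
Efficiency% = (138 / 176) * 100
Efficiency% = 0.784091 * 100 = 78.4091% ≈ 78.4%

78.4%


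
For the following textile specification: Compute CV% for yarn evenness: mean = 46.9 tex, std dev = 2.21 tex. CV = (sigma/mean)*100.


Formula: CV% = (standard deviation / mean) * 100
Step 1: Ratio = 2.21 / 46.9 = 0.047122
Step 2: CV% = 0.047122 * 100 = 4.7122% ≈ 4.7%

4.7%


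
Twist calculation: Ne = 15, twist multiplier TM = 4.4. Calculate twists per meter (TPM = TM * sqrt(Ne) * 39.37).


Formula: TPM = TM * sqrt(Ne) * 39.37
Step 1: sqrt(Ne) = sqrt(15) = 3.873
Step 2: TM * sqrt(Ne) = 4.4 * 3.873 = 17.0412
Step 3: TPM = 17.0412 * 39.37 = 671 twists/m

671 twists/m


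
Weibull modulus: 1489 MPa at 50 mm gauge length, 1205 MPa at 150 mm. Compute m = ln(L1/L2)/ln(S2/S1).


Formula: m = ln(L1/L2) / ln(S2/S1)
Step 1: ln(L1/L2) = ln(50/150) = -1.09861
Step 2: S2/S1 = 1205/1489 = 0.80927
Step 3: ln(S2/S1) = ln(0.80927) = -0.21162
Step 4: m = -1.09861 / -0.21162 = 5.19

5.19 (Weibull m)


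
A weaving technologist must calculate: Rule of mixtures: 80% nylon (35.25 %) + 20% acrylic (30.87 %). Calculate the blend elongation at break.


Formula: Blend property = (fraction_A * property_A) + (fraction_B * property_B)
Step 1: Contribution A = 80/100 * 35.25 % = 28.2 %
Step 2: Contribution B = 20/100 * 30.87 % = 6.174 %
Step 3: Blend elongation at break = 28.2 + 6.174 = 34.374 %

34.374 %


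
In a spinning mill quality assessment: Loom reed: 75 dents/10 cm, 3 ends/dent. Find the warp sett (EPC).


Formula: EPC = (dents per 10 cm * ends per dent) / 10
Step 1: Total ends per 10 cm = 75 * 3 = 225
Step 2: EPC = 225 / 10 = 22.5 ends/cm

22.5 ends/cm


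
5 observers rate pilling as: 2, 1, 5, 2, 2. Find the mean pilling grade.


Formula: Mean = sum / count
Sum = 2 + 1 + 5 + 2 + 2 = 12
Mean = 12 / 5 = 2.4

2.4


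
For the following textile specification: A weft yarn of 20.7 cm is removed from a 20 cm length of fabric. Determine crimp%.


Formula: Crimp% = ((L_yarn - L_fabric) / L_fabric) * 100
Step 1: Extension = 20.7 - 20 = 0.7 cm
Step 2: Crimp% = (0.7 / 20) * 100
Step 3: Crimp% = 0.035 * 100 = 3.5%

3.5%


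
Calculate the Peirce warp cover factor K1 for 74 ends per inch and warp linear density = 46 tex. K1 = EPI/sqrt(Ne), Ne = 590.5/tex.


Formula: K1 = EPI / sqrt(Ne), with Ne = 590.5 / tex_warp
Step 1: Ne = 590.5 / 46 = 12.837
Step 2: sqrt(Ne) = sqrt(12.837) = 3.5829
Step 3: K1 = 74 / 3.5829 = 20.7

20.7


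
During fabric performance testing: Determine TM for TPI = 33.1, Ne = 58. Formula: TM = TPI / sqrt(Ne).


Formula: TM = TPI / sqrt(Ne)
Step 1: sqrt(Ne) = sqrt(58) = 7.6158
Step 2: TM = 33.1 / 7.6158 = 4.35

4.35 TM


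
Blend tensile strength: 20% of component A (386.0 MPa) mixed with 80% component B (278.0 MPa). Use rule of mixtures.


Formula: Blend property = (fraction_A * property_A) + (fraction_B * property_B)
Step 1: Contribution A = 20/100 * 386.0 MPa = 77.2 MPa
Step 2: Contribution B = 80/100 * 278.0 MPa = 222.4 MPa
Step 3: Blend tensile strength = 77.2 + 222.4 = 299.6 MPa

299.6 MPa


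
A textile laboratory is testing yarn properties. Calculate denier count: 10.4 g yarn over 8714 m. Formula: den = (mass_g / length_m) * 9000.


Formula: den = (mass_g / length_m) * 9000
Substituting: den = (10.4 / 8714) * 9000
Intermediate: 10.4 / 8714 = 0.00119348 g/m
den = 0.00119348 * 9000 = 10.7 denier

10.7 denier


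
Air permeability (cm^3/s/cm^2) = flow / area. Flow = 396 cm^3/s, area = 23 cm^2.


Formula: Air Permeability = Airflow / Test Area
AP = 396 cm^3/s / 23 cm^2
AP = 17.2 cm^3/s/cm^2

17.2 cm^3/s/cm^2


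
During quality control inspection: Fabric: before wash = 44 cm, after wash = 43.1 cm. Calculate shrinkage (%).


Formula: Shrinkage% = ((L_before - L_after) / L_before) * 100
Step 1: Shrinkage = 44 - 43.1 = 0.9 cm
Step 2: Shrinkage% = (0.9 / 44) * 100
Step 3: Shrinkage% = 0.020455 * 100 = 2.0455% ≈ 2.0%

2.0%


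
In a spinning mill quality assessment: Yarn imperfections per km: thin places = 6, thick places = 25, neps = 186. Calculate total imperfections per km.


Formula: Total = thin places + thick places + neps
Total = 6 + 25 + 186
Total = 217 imperfections/km

217 imperfections/km


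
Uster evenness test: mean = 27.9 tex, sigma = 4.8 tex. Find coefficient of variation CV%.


Formula: CV% = (standard deviation / mean) * 100
Step 1: Ratio = 4.8 / 27.9 = 0.172043
Step 2: CV% = 0.172043 * 100 = 17.2043% ≈ 17.2%

17.2%


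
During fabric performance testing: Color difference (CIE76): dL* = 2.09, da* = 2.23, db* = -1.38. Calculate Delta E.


Formula: Delta E = sqrt(dL*^2 + da*^2 + db*^2)
Step 1: dL*^2 = 2.09^2 = 4.3681
Step 2: da*^2 = 2.23^2 = 4.9729
Step 3: db*^2 = (-1.38)^2 = 1.9044
Step 4: Sum = 4.3681 + 4.9729 + 1.9044 = 11.2454
Step 5: Delta E = sqrt(11.2454) = 3.35

3.35 Delta E


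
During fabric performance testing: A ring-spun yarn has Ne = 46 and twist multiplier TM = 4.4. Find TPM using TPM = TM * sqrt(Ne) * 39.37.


Formula: TPM = TM * sqrt(Ne) * 39.37
Step 1: sqrt(Ne) = sqrt(46) = 6.7823
Step 2: TM * sqrt(Ne) = 4.4 * 6.7823 = 29.8421
Step 3: TPM = 29.8421 * 39.37 = 1175 twists/m

1175 twists/m


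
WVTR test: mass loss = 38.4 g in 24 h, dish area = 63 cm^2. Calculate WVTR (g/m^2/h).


Formula: WVTR = mass_loss / (area * time)
Step 1: Convert area: 63 cm^2 = 0.0063 m^2
Step 2: WVTR = 38.4 g / (0.0063 m^2 * 24 h)
Step 3: WVTR = 38.4 / 0.1512 = 254.0 g/m^2/h

254.0 g/m^2/h


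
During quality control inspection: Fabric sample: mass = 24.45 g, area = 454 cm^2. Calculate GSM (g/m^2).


Formula: GSM = mass_g / area_m2
Step 1: Convert area: 454 cm^2 = 454 / 10000 = 0.0454 m^2
Step 2: GSM = 24.45 g / 0.0454 m^2 = 538.5 g/m^2

538.5 g/m^2


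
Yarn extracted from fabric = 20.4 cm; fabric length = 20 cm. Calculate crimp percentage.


Formula: Crimp% = ((L_yarn - L_fabric) / L_fabric) * 100
Step 1: Extension = 20.4 - 20 = 0.4 cm
Step 2: Crimp% = (0.4 / 20) * 100
Step 3: Crimp% = 0.02 * 100 = 2.0%

2.0%


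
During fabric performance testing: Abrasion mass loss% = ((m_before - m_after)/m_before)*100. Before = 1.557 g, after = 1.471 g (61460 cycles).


Formula: Mass loss% = ((m_before - m_after) / m_before) * 100
Step 1: Mass loss = 1.557 - 1.471 = 0.086 g
Step 2: Ratio = 0.086 / 1.557 = 0.0552344
Step 3: Mass loss% = 0.0552344 * 100 = 5.52344% ≈ 5.52%

5.52%


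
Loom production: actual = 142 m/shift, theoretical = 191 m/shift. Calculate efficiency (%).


Formula: Efficiency% = (Actual output / Theoretical output) * 100
Efficiency% = (142 / 191) * 100
Efficiency% = 0.743455 * 100 = 74.3455% ≈ 74.3%

74.3%


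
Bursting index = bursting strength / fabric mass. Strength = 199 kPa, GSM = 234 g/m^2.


Formula: Bursting Index = Bursting Strength / Fabric GSM
BI = 199 kPa / 234 g/m^2
BI = 0.850 kPa/(g/m^2)

0.850 kPa/(g/m^2)


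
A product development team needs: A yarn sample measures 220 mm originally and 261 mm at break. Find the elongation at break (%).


Formula: Elongation (%) = ((L_break - L0) / L0) * 100
Step 1: Extension = 261 - 220 = 41 mm
Step 2: Elongation = (41 / 220) * 100
Step 3: Elongation = 0.186364 * 100 = 18.6364% ≈ 18.6%

18.6%


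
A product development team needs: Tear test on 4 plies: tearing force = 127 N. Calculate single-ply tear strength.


Formula: Per-ply strength = Total force / Number of plies
Per-ply = 127 N / 4
Per-ply = 31.75 N

31.75 N


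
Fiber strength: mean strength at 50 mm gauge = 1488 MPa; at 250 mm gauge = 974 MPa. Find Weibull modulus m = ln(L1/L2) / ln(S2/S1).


Formula: m = ln(L1/L2) / ln(S2/S1)
Step 1: ln(L1/L2) = ln(50/250) = -1.60944
Step 2: S2/S1 = 974/1488 = 0.65457
Step 3: ln(S2/S1) = ln(0.65457) = -0.42378
Step 4: m = -1.60944 / -0.42378 = 3.80

3.80 (Weibull m)


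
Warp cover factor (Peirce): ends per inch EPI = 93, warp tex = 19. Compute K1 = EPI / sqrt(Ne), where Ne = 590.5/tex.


Formula: K1 = EPI / sqrt(Ne), with Ne = 590.5 / tex_warp
Step 1: Ne = 590.5 / 19 = 31.079
Step 2: sqrt(Ne) = sqrt(31.079) = 5.5749
Step 3: K1 = 93 / 5.5749 = 16.7

16.7


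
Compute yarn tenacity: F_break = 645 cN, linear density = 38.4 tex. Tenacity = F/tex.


Formula: Tenacity = Breaking force / Linear density
Tenacity = 645 cN / 38.4 tex
Tenacity = 16.80 cN/tex

16.80 cN/tex


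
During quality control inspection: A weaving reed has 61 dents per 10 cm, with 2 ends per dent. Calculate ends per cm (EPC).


Formula: EPC = (dents per 10 cm * ends per dent) / 10
Step 1: Total ends per 10 cm = 61 * 2 = 122
Step 2: EPC = 122 / 10 = 12.2 ends/cm

12.2 ends/cm


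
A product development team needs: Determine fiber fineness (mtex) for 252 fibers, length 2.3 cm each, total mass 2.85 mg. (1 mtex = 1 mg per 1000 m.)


Formula: fineness (mtex) = mass (mg) / total length (km) = (mass_mg / total_length_m) * 1000
Step 1: Convert fiber length: 2.3 cm = 0.023 m
Step 2: Total fiber length = 252 * 0.023 = 5.796 m
Step 3: Linear density = 2.85 mg / 5.796 m = 0.4917 mg/m
Step 4: fineness = 0.4917 * 1000 = 491.7 mtex

491.7 mtex


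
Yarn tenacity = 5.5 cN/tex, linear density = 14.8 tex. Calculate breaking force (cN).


Formula: Breaking force = Tenacity * Linear density
F = 5.5 cN/tex * 14.8 tex
F = 81.40 cN

81.40 cN


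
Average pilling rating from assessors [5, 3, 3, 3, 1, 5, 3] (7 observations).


Formula: Mean = sum / count
Sum = 5 + 3 + 3 + 3 + 1 + 5 + 3 = 23
Mean = 23 / 7 = 3.3

3.3


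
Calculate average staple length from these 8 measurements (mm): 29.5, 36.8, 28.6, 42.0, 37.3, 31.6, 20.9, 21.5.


Formula: Mean = sum of lengths / count
Sum = 29.5 + 36.8 + 28.6 + 42.0 + 37.3 + 31.6 + 20.9 + 21.5
Sum = 248.2 mm
Mean = 248.2 / 8 = 31.03 mm

31.03 mm


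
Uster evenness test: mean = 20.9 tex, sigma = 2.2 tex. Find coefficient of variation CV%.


Formula: CV% = (standard deviation / mean) * 100
Step 1: Ratio = 2.2 / 20.9 = 0.105263
Step 2: CV% = 0.105263 * 100 = 10.5263% ≈ 10.5%

10.5%


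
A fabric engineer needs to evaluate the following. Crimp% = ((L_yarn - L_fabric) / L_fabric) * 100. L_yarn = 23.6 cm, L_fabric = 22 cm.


Formula: Crimp% = ((L_yarn - L_fabric) / L_fabric) * 100
Step 1: Extension = 23.6 - 22 = 1.6 cm
Step 2: Crimp% = (1.6 / 22) * 100
Step 3: Crimp% = 0.072727 * 100 = 7.2727% ≈ 7.3%

7.3%


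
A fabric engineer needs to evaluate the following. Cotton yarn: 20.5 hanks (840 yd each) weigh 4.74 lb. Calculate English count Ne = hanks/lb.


Formula: Ne = hanks / mass_lb
Substituting: Ne = 20.5 / 4.74
Ne = 4.3

4.3 Ne


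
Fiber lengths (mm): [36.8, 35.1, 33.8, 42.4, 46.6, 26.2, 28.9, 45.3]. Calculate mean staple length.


Formula: Mean = sum of lengths / count
Sum = 36.8 + 35.1 + 33.8 + 42.4 + 46.6 + 26.2 + 28.9 + 45.3
Sum = 295.1 mm
Mean = 295.1 / 8 = 36.89 mm

36.89 mm


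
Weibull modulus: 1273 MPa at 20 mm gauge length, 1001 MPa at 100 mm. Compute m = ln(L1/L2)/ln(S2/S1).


Formula: m = ln(L1/L2) / ln(S2/S1)
Step 1: ln(L1/L2) = ln(20/100) = -1.60944
Step 2: S2/S1 = 1001/1273 = 0.78633
Step 3: ln(S2/S1) = ln(0.78633) = -0.24038
Step 4: m = -1.60944 / -0.24038 = 6.70

6.70 (Weibull m)


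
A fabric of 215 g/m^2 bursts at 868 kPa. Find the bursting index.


Formula: Bursting Index = Bursting Strength / Fabric GSM
BI = 868 kPa / 215 g/m^2
BI = 4.037 kPa/(g/m^2)

4.037 kPa/(g/m^2)


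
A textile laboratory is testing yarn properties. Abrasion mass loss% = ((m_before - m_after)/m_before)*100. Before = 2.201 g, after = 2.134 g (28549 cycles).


Formula: Mass loss% = ((m_before - m_after) / m_before) * 100
Step 1: Mass loss = 2.201 - 2.134 = 0.067 g
Step 2: Ratio = 0.067 / 2.201 = 0.0304407
Step 3: Mass loss% = 0.0304407 * 100 = 3.04407% ≈ 3.04%

3.04%


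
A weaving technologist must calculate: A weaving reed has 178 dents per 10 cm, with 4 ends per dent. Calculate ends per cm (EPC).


Formula: EPC = (dents per 10 cm * ends per dent) / 10
Step 1: Total ends per 10 cm = 178 * 4 = 712
Step 2: EPC = 712 / 10 = 71.2 ends/cm

71.2 ends/cm


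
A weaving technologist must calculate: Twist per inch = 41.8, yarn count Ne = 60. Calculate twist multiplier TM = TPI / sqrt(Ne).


Formula: TM = TPI / sqrt(Ne)
Step 1: sqrt(Ne) = sqrt(60) = 7.746
Step 2: TM = 41.8 / 7.746 = 5.40

5.40 TM


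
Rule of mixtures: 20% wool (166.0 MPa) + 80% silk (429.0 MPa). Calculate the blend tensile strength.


Formula: Blend property = (fraction_A * property_A) + (fraction_B * property_B)
Step 1: Contribution A = 20/100 * 166.0 MPa = 33.2 MPa
Step 2: Contribution B = 80/100 * 429.0 MPa = 343.2 MPa
Step 3: Blend tensile strength = 33.2 + 343.2 = 376.4 MPa

376.4 MPa


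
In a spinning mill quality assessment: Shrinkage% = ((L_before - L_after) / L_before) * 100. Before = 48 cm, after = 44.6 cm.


Formula: Shrinkage% = ((L_before - L_after) / L_before) * 100
Step 1: Shrinkage = 48 - 44.6 = 3.4 cm
Step 2: Shrinkage% = (3.4 / 48) * 100
Step 3: Shrinkage% = 0.070833 * 100 = 7.0833% ≈ 7.1%

7.1%


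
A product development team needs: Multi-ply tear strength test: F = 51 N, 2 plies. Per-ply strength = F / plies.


Formula: Per-ply strength = Total force / Number of plies
Per-ply = 51 N / 2
Per-ply = 25.5 N

25.5 N


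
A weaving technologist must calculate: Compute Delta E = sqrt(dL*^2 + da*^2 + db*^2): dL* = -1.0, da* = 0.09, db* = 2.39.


Formula: Delta E = sqrt(dL*^2 + da*^2 + db*^2)
Step 1: dL*^2 = (-1.0)^2 = 1.0
Step 2: da*^2 = 0.09^2 = 0.0081
Step 3: db*^2 = 2.39^2 = 5.7121
Step 4: Sum = 1.0 + 0.0081 + 5.7121 = 6.7202
Step 5: Delta E = sqrt(6.7202) = 2.59

2.59 Delta E


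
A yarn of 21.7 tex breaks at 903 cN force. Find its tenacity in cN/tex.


Formula: Tenacity = Breaking force / Linear density
Tenacity = 903 cN / 21.7 tex
Tenacity = 41.61 cN/tex

41.61 cN/tex


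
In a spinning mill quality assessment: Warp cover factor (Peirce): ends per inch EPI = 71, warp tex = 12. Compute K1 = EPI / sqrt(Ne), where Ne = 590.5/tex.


Formula: K1 = EPI / sqrt(Ne), with Ne = 590.5 / tex_warp
Step 1: Ne = 590.5 / 12 = 49.208
Step 2: sqrt(Ne) = sqrt(49.208) = 7.0148
Step 3: K1 = 71 / 7.0148 = 10.1

10.1


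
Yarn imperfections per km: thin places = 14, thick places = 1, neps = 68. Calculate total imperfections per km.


Formula: Total = thin places + thick places + neps
Total = 14 + 1 + 68
Total = 83 imperfections/km

83 imperfections/km


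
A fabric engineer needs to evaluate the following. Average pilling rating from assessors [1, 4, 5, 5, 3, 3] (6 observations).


Formula: Mean = sum / count
Sum = 1 + 4 + 5 + 5 + 3 + 3 = 21
Mean = 21 / 6 = 3.5

3.5


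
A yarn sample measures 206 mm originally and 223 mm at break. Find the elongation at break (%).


Formula: Elongation (%) = ((L_break - L0) / L0) * 100
Step 1: Extension = 223 - 206 = 17 mm
Step 2: Elongation = (17 / 206) * 100
Step 3: Elongation = 0.082524 * 100 = 8.2524% ≈ 8.3%

8.3%


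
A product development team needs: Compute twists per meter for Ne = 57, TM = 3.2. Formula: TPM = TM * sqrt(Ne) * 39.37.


Formula: TPM = TM * sqrt(Ne) * 39.37
Step 1: sqrt(Ne) = sqrt(57) = 7.5498
Step 2: TM * sqrt(Ne) = 3.2 * 7.5498 = 24.1594
Step 3: TPM = 24.1594 * 39.37 = 951 twists/m

951 twists/m


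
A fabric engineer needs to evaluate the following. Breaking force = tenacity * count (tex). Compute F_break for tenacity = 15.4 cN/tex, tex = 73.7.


Formula: Breaking force = Tenacity * Linear density
F = 15.4 cN/tex * 73.7 tex
F = 1134.98 cN

1134.98 cN


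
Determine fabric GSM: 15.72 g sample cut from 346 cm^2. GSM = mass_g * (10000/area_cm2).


Formula: GSM = mass_g / area_m2
Step 1: Convert area: 346 cm^2 = 346 / 10000 = 0.0346 m^2
Step 2: GSM = 15.72 g / 0.0346 m^2 = 454.3 g/m^2

454.3 g/m^2


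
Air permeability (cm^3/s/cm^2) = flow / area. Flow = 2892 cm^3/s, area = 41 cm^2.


Formula: Air Permeability = Airflow / Test Area
AP = 2892 cm^3/s / 41 cm^2
AP = 70.5 cm^3/s/cm^2

70.5 cm^3/s/cm^2


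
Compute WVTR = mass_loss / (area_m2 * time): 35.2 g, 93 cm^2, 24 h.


Formula: WVTR = mass_loss / (area * time)
Step 1: Convert area: 93 cm^2 = 0.0093 m^2
Step 2: WVTR = 35.2 g / (0.0093 m^2 * 24 h)
Step 3: WVTR = 35.2 / 0.2232 = 157.7 g/m^2/h

157.7 g/m^2/h


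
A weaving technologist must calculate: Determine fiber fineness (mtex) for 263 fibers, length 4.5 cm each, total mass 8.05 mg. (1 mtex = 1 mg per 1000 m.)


Formula: fineness (mtex) = mass (mg) / total length (km) = (mass_mg / total_length_m) * 1000
Step 1: Convert fiber length: 4.5 cm = 0.045 m
Step 2: Total fiber length = 263 * 0.045 = 11.835 m
Step 3: Linear density = 8.05 mg / 11.835 m = 0.6802 mg/m
Step 4: fineness = 0.6802 * 1000 = 680.2 mtex

680.2 mtex


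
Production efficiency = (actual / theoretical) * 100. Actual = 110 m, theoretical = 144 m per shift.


Formula: Efficiency% = (Actual output / Theoretical output) * 100
Efficiency% = (110 / 144) * 100
Efficiency% = 0.763889 * 100 = 76.3889% ≈ 76.4%

76.4%


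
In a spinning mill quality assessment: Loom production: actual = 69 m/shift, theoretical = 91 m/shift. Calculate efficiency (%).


Formula: Efficiency% = (Actual output / Theoretical output) * 100
Efficiency% = (69 / 91) * 100
Efficiency% = 0.758242 * 100 = 75.8242% ≈ 75.8%

75.8%


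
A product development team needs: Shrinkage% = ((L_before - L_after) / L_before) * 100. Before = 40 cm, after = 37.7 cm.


Formula: Shrinkage% = ((L_before - L_after) / L_before) * 100
Step 1: Shrinkage = 40 - 37.7 = 2.3 cm
Step 2: Shrinkage% = (2.3 / 40) * 100
Step 3: Shrinkage% = 0.0575 * 100 = 5.75% ≈ 5.8%

5.8%


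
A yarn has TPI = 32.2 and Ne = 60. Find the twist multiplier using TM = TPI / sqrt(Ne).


Formula: TM = TPI / sqrt(Ne)
Step 1: sqrt(Ne) = sqrt(60) = 7.746
Step 2: TM = 32.2 / 7.746 = 4.16

4.16 TM


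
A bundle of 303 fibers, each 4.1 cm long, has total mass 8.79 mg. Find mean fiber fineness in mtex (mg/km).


Formula: fineness (mtex) = mass (mg) / total length (km) = (mass_mg / total_length_m) * 1000
Step 1: Convert fiber length: 4.1 cm = 0.041 m
Step 2: Total fiber length = 303 * 0.041 = 12.423 m
Step 3: Linear density = 8.79 mg / 12.423 m = 0.7076 mg/m
Step 4: fineness = 0.7076 * 1000 = 707.6 mtex

707.6 mtex


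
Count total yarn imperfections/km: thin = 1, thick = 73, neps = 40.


Formula: Total = thin places + thick places + neps
Total = 1 + 73 + 40
Total = 114 imperfections/km

114 imperfections/km


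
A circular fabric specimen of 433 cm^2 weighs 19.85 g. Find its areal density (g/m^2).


Formula: GSM = mass_g / area_m2
Step 1: Convert area: 433 cm^2 = 433 / 10000 = 0.0433 m^2
Step 2: GSM = 19.85 g / 0.0433 m^2 = 458.4 g/m^2

458.4 g/m^2


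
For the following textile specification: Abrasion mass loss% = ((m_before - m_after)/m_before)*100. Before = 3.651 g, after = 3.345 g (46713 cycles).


Formula: Mass loss% = ((m_before - m_after) / m_before) * 100
Step 1: Mass loss = 3.651 - 3.345 = 0.306 g
Step 2: Ratio = 0.306 / 3.651 = 0.0838127
Step 3: Mass loss% = 0.0838127 * 100 = 8.38127% ≈ 8.38%

8.38%


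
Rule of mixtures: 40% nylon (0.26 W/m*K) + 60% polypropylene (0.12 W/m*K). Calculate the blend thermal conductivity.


Formula: Blend property = (fraction_A * property_A) + (fraction_B * property_B)
Step 1: Contribution A = 40/100 * 0.26 W/m*K = 0.104 W/m*K
Step 2: Contribution B = 60/100 * 0.12 W/m*K = 0.072 W/m*K
Step 3: Blend thermal conductivity = 0.104 + 0.072 = 0.176 W/m*K

0.176 W/m*K


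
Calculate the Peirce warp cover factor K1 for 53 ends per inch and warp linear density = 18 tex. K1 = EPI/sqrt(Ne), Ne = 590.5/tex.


Formula: K1 = EPI / sqrt(Ne), with Ne = 590.5 / tex_warp
Step 1: Ne = 590.5 / 18 = 32.806
Step 2: sqrt(Ne) = sqrt(32.806) = 5.7277
Step 3: K1 = 53 / 5.7277 = 9.3

9.3


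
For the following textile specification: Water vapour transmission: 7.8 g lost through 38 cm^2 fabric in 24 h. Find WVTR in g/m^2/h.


Formula: WVTR = mass_loss / (area * time)
Step 1: Convert area: 38 cm^2 = 0.0038 m^2
Step 2: WVTR = 7.8 g / (0.0038 m^2 * 24 h)
Step 3: WVTR = 7.8 / 0.0912 = 85.5 g/m^2/h

85.5 g/m^2/h


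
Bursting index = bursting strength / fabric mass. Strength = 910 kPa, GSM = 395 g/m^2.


Formula: Bursting Index = Bursting Strength / Fabric GSM
BI = 910 kPa / 395 g/m^2
BI = 2.304 kPa/(g/m^2)

2.304 kPa/(g/m^2)


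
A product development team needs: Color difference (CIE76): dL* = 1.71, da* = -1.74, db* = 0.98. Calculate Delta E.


Formula: Delta E = sqrt(dL*^2 + da*^2 + db*^2)
Step 1: dL*^2 = 1.71^2 = 2.9241
Step 2: da*^2 = (-1.74)^2 = 3.0276
Step 3: db*^2 = 0.98^2 = 0.9604
Step 4: Sum = 2.9241 + 3.0276 + 0.9604 = 6.9121
Step 5: Delta E = sqrt(6.9121) = 2.63

2.63 Delta E


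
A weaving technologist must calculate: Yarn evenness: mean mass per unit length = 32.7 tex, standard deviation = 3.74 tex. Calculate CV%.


Formula: CV% = (standard deviation / mean) * 100
Step 1: Ratio = 3.74 / 32.7 = 0.114373
Step 2: CV% = 0.114373 * 100 = 11.4373% ≈ 11.4%

11.4%


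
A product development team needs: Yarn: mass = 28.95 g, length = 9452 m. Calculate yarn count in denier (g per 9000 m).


Formula: den = (mass_g / length_m) * 9000
Substituting: den = (28.95 / 9452) * 9000
Intermediate: 28.95 / 9452 = 0.00306284 g/m
den = 0.00306284 * 9000 = 27.6 denier

27.6 denier


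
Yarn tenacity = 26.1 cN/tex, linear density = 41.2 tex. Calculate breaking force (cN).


Formula: Breaking force = Tenacity * Linear density
F = 26.1 cN/tex * 41.2 tex
F = 1075.32 cN

1075.32 cN


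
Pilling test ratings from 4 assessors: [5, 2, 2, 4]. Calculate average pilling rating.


Formula: Mean = sum / count
Sum = 5 + 2 + 2 + 4 = 13
Mean = 13 / 4 = 3.3

3.3


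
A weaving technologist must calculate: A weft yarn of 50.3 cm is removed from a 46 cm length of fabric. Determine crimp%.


Formula: Crimp% = ((L_yarn - L_fabric) / L_fabric) * 100
Step 1: Extension = 50.3 - 46 = 4.3 cm
Step 2: Crimp% = (4.3 / 46) * 100
Step 3: Crimp% = 0.093478 * 100 = 9.3478% ≈ 9.3%

9.3%


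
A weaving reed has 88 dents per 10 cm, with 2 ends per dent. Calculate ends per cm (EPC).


Formula: EPC = (dents per 10 cm * ends per dent) / 10
Step 1: Total ends per 10 cm = 88 * 2 = 176
Step 2: EPC = 176 / 10 = 17.6 ends/cm

17.6 ends/cm


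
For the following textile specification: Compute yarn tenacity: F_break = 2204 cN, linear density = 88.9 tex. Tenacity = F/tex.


Formula: Tenacity = Breaking force / Linear density
Tenacity = 2204 cN / 88.9 tex
Tenacity = 24.79 cN/tex

24.79 cN/tex


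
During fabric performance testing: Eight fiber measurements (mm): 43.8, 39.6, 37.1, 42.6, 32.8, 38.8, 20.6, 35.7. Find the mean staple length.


Formula: Mean = sum of lengths / count
Sum = 43.8 + 39.6 + 37.1 + 42.6 + 32.8 + 38.8 + 20.6 + 35.7
Sum = 291.0 mm
Mean = 291.0 / 8 = 36.38 mm

36.38 mm


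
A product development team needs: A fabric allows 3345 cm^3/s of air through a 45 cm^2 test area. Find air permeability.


Formula: Air Permeability = Airflow / Test Area
AP = 3345 cm^3/s / 45 cm^2
AP = 74.3 cm^3/s/cm^2

74.3 cm^3/s/cm^2


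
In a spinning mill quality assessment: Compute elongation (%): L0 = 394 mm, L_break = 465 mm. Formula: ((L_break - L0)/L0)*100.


Formula: Elongation (%) = ((L_break - L0) / L0) * 100
Step 1: Extension = 465 - 394 = 71 mm
Step 2: Elongation = (71 / 394) * 100
Step 3: Elongation = 0.180203 * 100 = 18.0203% ≈ 18.0%

18.0%


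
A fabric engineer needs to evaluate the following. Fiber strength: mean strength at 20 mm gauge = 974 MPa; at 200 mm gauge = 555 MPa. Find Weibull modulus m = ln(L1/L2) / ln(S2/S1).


Formula: m = ln(L1/L2) / ln(S2/S1)
Step 1: ln(L1/L2) = ln(20/200) = -2.30259
Step 2: S2/S1 = 555/974 = 0.56982
Step 3: ln(S2/S1) = ln(0.56982) = -0.56243
Step 4: m = -2.30259 / -0.56243 = 4.09

4.09 (Weibull m)


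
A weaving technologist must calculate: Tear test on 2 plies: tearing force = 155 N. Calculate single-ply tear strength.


Formula: Per-ply strength = Total force / Number of plies
Per-ply = 155 N / 2
Per-ply = 77.5 N

77.5 N


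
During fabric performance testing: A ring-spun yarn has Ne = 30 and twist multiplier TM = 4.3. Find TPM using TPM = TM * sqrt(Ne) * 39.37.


Formula: TPM = TM * sqrt(Ne) * 39.37
Step 1: sqrt(Ne) = sqrt(30) = 5.4772
Step 2: TM * sqrt(Ne) = 4.3 * 5.4772 = 23.552
Step 3: TPM = 23.552 * 39.37 = 927 twists/m

927 twists/m


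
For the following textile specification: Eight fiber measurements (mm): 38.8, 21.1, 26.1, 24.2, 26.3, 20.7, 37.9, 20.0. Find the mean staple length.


Formula: Mean = sum of lengths / count
Sum = 38.8 + 21.1 + 26.1 + 24.2 + 26.3 + 20.7 + 37.9 + 20.0
Sum = 215.1 mm
Mean = 215.1 / 8 = 26.89 mm

26.89 mm


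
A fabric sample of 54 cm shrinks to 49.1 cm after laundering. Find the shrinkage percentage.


Formula: Shrinkage% = ((L_before - L_after) / L_before) * 100
Step 1: Shrinkage = 54 - 49.1 = 4.9 cm
Step 2: Shrinkage% = (4.9 / 54) * 100
Step 3: Shrinkage% = 0.090741 * 100 = 9.0741% ≈ 9.1%

9.1%


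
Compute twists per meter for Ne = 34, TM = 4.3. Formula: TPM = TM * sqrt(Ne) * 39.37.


Formula: TPM = TM * sqrt(Ne) * 39.37
Step 1: sqrt(Ne) = sqrt(34) = 5.831
Step 2: TM * sqrt(Ne) = 4.3 * 5.831 = 25.0733
Step 3: TPM = 25.0733 * 39.37 = 987 twists/m

987 twists/m


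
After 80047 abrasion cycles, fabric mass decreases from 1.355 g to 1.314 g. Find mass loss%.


Formula: Mass loss% = ((m_before - m_after) / m_before) * 100
Step 1: Mass loss = 1.355 - 1.314 = 0.041 g
Step 2: Ratio = 0.041 / 1.355 = 0.0302583
Step 3: Mass loss% = 0.0302583 * 100 = 3.02583% ≈ 3.03%

3.03%


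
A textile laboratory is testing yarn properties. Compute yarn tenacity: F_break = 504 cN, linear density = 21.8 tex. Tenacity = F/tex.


Formula: Tenacity = Breaking force / Linear density
Tenacity = 504 cN / 21.8 tex
Tenacity = 23.12 cN/tex

23.12 cN/tex


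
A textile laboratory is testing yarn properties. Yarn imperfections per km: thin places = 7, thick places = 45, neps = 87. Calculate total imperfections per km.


Formula: Total = thin places + thick places + neps
Total = 7 + 45 + 87
Total = 139 imperfections/km

139 imperfections/km


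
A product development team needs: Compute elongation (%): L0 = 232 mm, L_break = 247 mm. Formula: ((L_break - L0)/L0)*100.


Formula: Elongation (%) = ((L_break - L0) / L0) * 100
Step 1: Extension = 247 - 232 = 15 mm
Step 2: Elongation = (15 / 232) * 100
Step 3: Elongation = 0.064655 * 100 = 6.4655% ≈ 6.5%

6.5%


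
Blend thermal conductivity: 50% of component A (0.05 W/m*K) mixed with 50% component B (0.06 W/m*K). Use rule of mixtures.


Formula: Blend property = (fraction_A * property_A) + (fraction_B * property_B)
Step 1: Contribution A = 50/100 * 0.05 W/m*K = 0.025 W/m*K
Step 2: Contribution B = 50/100 * 0.06 W/m*K = 0.03 W/m*K
Step 3: Blend thermal conductivity = 0.025 + 0.03 = 0.055 W/m*K

0.055 W/m*K


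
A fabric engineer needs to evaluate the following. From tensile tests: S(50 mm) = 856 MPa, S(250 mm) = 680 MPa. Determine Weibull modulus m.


Formula: m = ln(L1/L2) / ln(S2/S1)
Step 1: ln(L1/L2) = ln(50/250) = -1.60944
Step 2: S2/S1 = 680/856 = 0.79439
Step 3: ln(S2/S1) = ln(0.79439) = -0.23018
Step 4: m = -1.60944 / -0.23018 = 6.99

6.99 (Weibull m)


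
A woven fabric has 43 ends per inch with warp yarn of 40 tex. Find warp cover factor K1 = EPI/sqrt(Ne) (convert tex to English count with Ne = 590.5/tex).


Formula: K1 = EPI / sqrt(Ne), with Ne = 590.5 / tex_warp
Step 1: Ne = 590.5 / 40 = 14.763
Step 2: sqrt(Ne) = sqrt(14.763) = 3.8423
Step 3: K1 = 43 / 3.8423 = 11.2

11.2


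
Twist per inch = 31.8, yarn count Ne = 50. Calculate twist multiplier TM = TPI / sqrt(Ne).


Formula: TM = TPI / sqrt(Ne)
Step 1: sqrt(Ne) = sqrt(50) = 7.0711
Step 2: TM = 31.8 / 7.0711 = 4.50

4.50 TM


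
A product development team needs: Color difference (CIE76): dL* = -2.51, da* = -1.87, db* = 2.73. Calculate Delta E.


Formula: Delta E = sqrt(dL*^2 + da*^2 + db*^2)
Step 1: dL*^2 = (-2.51)^2 = 6.3001
Step 2: da*^2 = (-1.87)^2 = 3.4969
Step 3: db*^2 = 2.73^2 = 7.4529
Step 4: Sum = 6.3001 + 3.4969 + 7.4529 = 17.2499
Step 5: Delta E = sqrt(17.2499) = 4.15

4.15 Delta E


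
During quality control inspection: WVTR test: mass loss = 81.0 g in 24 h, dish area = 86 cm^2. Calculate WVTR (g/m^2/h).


Formula: WVTR = mass_loss / (area * time)
Step 1: Convert area: 86 cm^2 = 0.0086 m^2
Step 2: WVTR = 81.0 g / (0.0086 m^2 * 24 h)
Step 3: WVTR = 81.0 / 0.2064 = 392.4 g/m^2/h

392.4 g/m^2/h


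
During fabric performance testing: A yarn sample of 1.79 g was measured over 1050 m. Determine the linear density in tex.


Formula: Tex = (mass_g / length_m) * 1000
Substituting: Tex = (1.79 / 1050) * 1000
Intermediate: 1.79 / 1050 = 0.00170476 g/m
Tex = 0.00170476 * 1000 = 1.70 tex

1.70 tex


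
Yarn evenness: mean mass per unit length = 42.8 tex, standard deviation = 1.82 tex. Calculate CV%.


Formula: CV% = (standard deviation / mean) * 100
Step 1: Ratio = 1.82 / 42.8 = 0.042523
Step 2: CV% = 0.042523 * 100 = 4.2523% ≈ 4.3%

4.3%


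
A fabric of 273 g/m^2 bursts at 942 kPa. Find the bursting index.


Formula: Bursting Index = Bursting Strength / Fabric GSM
BI = 942 kPa / 273 g/m^2
BI = 3.451 kPa/(g/m^2)

3.451 kPa/(g/m^2)


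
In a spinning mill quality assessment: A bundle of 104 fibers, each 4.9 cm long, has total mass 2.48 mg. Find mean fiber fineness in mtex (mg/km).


Formula: fineness (mtex) = mass (mg) / total length (km) = (mass_mg / total_length_m) * 1000
Step 1: Convert fiber length: 4.9 cm = 0.049 m
Step 2: Total fiber length = 104 * 0.049 = 5.096 m
Step 3: Linear density = 2.48 mg / 5.096 m = 0.4867 mg/m
Step 4: fineness = 0.4867 * 1000 = 486.7 mtex

486.7 mtex


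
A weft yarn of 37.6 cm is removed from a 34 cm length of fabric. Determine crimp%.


Formula: Crimp% = ((L_yarn - L_fabric) / L_fabric) * 100
Step 1: Extension = 37.6 - 34 = 3.6 cm
Step 2: Crimp% = (3.6 / 34) * 100
Step 3: Crimp% = 0.105882 * 100 = 10.5882% ≈ 10.6%

10.6%


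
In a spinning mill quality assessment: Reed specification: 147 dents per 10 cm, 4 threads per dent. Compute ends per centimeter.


Formula: EPC = (dents per 10 cm * ends per dent) / 10
Step 1: Total ends per 10 cm = 147 * 4 = 588
Step 2: EPC = 588 / 10 = 58.8 ends/cm

58.8 ends/cm


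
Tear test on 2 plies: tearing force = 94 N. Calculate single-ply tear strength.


Formula: Per-ply strength = Total force / Number of plies
Per-ply = 94 N / 2
Per-ply = 47 N

47 N


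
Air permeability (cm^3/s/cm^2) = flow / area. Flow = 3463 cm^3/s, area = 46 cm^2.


Formula: Air Permeability = Airflow / Test Area
AP = 3463 cm^3/s / 46 cm^2
AP = 75.3 cm^3/s/cm^2

75.3 cm^3/s/cm^2


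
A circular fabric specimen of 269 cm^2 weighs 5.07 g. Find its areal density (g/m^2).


Formula: GSM = mass_g / area_m2
Step 1: Convert area: 269 cm^2 = 269 / 10000 = 0.0269 m^2
Step 2: GSM = 5.07 g / 0.0269 m^2 = 188.5 g/m^2

188.5 g/m^2
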